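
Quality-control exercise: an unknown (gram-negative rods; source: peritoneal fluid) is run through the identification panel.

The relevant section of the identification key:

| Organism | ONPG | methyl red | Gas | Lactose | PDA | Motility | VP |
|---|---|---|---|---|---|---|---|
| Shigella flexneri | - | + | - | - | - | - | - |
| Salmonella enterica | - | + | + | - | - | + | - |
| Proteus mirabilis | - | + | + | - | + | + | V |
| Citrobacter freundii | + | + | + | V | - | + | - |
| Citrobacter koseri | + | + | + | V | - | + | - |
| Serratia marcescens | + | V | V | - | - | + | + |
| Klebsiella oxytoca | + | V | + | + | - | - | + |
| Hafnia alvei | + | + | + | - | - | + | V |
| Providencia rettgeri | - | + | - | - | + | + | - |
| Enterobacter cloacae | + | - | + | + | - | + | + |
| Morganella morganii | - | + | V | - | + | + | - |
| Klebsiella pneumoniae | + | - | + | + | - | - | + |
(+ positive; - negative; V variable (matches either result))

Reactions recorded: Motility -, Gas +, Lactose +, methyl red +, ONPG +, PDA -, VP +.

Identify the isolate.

Klebsiella oxytoca

ONPG +: excludes 5 organisms — 7 left.
VP +: excludes Citrobacter freundii, Citrobacter koseri — 5 left.
Motility -: excludes Serratia marcescens, Hafnia alvei, Enterobacter cloacae — 2 left.
methyl red +: excludes Klebsiella pneumoniae — 1 left.
PDA -: the one remaining candidate is consistent.
Lactose +: the one remaining candidate is consistent.
Gas +: the one remaining candidate is consistent.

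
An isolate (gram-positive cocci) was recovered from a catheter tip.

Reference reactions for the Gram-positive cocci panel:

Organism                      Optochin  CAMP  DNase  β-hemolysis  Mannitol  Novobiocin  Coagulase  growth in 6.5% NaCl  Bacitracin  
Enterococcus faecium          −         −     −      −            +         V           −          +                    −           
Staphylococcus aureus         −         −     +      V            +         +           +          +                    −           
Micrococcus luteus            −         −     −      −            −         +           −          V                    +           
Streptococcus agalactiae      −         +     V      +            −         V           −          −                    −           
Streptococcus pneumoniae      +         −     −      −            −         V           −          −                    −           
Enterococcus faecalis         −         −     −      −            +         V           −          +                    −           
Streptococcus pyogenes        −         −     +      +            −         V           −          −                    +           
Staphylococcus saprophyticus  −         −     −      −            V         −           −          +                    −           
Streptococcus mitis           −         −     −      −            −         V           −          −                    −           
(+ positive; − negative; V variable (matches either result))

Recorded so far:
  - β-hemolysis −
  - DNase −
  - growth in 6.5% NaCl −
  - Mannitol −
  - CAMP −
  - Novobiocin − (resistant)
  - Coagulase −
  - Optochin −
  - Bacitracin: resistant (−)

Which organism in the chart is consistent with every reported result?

CAMP −: excludes Streptococcus agalactiae — 8 left.
β-hemolysis −: excludes Streptococcus pyogenes — 7 left.
Coagulase −: excludes Staphylococcus aureus — 6 left.
Optochin −: excludes Streptococcus pneumoniae — 5 left.
DNase −: all 5 remaining candidates are consistent.
Novobiocin −: excludes Micrococcus luteus — 4 left.
Mannitol −: excludes Enterococcus faecium, Enterococcus faecalis — 2 left.
Bacitracin −: all 2 remaining candidates are consistent.
growth in 6.5% NaCl −: excludes Staphylococcus saprophyticus — 1 left.

Streptococcus mitis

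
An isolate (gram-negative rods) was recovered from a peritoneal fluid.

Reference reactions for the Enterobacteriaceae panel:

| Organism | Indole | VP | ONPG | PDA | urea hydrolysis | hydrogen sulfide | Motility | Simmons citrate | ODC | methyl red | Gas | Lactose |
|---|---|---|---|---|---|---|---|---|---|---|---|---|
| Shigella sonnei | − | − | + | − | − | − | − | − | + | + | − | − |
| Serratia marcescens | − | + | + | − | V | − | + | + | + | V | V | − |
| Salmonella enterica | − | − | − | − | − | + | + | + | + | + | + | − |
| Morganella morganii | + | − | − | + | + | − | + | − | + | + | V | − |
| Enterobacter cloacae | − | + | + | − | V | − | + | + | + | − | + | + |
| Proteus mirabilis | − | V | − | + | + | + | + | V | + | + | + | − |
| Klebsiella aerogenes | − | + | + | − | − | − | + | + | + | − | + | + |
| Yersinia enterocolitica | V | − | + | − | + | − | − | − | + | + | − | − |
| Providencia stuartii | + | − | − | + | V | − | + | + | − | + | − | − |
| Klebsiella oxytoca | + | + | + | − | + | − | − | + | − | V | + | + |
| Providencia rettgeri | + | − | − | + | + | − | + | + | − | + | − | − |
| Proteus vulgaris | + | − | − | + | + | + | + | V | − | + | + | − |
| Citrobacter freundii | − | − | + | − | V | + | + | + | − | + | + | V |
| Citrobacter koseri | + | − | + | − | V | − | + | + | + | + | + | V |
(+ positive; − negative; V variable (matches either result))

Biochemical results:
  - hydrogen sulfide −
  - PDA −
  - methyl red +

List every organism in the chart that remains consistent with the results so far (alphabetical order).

methyl red +: excludes Enterobacter cloacae, Klebsiella aerogenes — 12 left.
PDA −: excludes 5 organisms — 7 left.
hydrogen sulfide −: excludes Salmonella enterica, Citrobacter freundii — 5 left.

Citrobacter koseri, Klebsiella oxytoca, Serratia marcescens, Shigella sonnei, Yersinia enterocolitica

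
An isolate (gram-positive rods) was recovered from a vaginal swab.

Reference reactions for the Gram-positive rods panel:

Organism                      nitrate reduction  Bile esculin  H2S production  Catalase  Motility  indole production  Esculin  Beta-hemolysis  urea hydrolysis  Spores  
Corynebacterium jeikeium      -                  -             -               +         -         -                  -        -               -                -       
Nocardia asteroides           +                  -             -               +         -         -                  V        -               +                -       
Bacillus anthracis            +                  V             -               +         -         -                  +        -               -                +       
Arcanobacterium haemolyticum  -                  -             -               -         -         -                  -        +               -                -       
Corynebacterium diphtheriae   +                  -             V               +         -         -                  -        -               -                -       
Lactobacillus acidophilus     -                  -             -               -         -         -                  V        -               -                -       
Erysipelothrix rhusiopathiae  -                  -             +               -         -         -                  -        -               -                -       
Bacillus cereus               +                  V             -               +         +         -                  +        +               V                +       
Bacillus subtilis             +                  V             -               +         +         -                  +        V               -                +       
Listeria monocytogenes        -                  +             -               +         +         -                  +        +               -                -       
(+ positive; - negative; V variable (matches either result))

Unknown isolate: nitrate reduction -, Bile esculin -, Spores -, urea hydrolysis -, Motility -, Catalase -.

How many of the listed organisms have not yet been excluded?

Motility -: excludes Bacillus cereus, Bacillus subtilis, Listeria monocytogenes — 7 left.
Bile esculin -: all 7 remaining candidates are consistent.
Spores -: excludes Bacillus anthracis — 6 left.
urea hydrolysis -: excludes Nocardia asteroides — 5 left.
nitrate reduction -: excludes Corynebacterium diphtheriae — 4 left.
Catalase -: excludes Corynebacterium jeikeium — 3 left.
Still consistent: Arcanobacterium haemolyticum, Erysipelothrix rhusiopathiae, Lactobacillus acidophilus.

3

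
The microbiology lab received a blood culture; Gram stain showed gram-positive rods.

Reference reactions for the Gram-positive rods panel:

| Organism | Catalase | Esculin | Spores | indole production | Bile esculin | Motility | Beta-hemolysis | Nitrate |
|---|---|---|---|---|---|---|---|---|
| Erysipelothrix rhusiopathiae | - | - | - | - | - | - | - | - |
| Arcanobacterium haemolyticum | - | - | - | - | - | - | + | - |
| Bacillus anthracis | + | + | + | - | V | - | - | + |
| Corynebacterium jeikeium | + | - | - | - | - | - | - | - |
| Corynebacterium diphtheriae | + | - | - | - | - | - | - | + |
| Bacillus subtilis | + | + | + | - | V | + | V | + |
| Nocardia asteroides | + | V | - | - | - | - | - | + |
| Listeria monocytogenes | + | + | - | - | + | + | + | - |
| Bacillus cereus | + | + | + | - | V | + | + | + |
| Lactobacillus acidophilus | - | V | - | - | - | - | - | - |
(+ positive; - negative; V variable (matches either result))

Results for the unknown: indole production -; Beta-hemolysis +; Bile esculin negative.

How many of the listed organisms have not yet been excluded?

3

Beta-hemolysis +: excludes 6 organisms — 4 left.
Bile esculin -: excludes Listeria monocytogenes — 3 left.
indole production -: all 3 remaining candidates are consistent.
Still consistent: Arcanobacterium haemolyticum, Bacillus cereus, Bacillus subtilis.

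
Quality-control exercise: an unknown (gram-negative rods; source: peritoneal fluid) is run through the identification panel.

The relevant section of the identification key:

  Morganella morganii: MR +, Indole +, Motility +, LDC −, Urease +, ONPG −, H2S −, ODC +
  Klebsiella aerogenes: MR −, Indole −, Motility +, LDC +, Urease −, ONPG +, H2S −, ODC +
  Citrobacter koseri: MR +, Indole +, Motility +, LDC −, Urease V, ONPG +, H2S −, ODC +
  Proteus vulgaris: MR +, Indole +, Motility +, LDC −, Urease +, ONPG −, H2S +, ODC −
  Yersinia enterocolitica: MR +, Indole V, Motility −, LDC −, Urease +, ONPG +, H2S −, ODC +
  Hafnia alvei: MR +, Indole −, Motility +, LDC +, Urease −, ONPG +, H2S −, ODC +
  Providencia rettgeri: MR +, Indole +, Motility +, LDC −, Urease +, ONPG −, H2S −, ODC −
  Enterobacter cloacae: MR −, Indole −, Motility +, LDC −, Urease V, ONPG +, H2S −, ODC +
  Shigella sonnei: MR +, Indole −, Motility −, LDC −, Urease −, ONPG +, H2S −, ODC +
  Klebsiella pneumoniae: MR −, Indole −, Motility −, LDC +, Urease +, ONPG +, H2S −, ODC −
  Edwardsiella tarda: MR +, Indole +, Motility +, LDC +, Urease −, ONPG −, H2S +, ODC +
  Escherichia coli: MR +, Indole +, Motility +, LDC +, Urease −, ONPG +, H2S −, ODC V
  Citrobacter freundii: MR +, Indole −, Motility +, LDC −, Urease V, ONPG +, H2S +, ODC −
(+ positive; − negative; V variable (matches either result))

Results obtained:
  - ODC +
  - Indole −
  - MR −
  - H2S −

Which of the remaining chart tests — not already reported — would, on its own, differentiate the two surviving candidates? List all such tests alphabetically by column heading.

LDC

MR −: excludes 10 organisms — 3 left.
Indole −: all 3 remaining candidates are consistent.
H2S −: all 3 remaining candidates are consistent.
ODC +: excludes Klebsiella pneumoniae — 2 left.
Two candidates remain: Enterobacter cloacae and Klebsiella aerogenes.
  Motility: + vs + — same for both, does not separate.
  LDC: Enterobacter cloacae −, Klebsiella aerogenes + — discriminates.
  Urease: V vs − — variable for at least one, does not separate.
  ONPG: + vs + — same for both, does not separate.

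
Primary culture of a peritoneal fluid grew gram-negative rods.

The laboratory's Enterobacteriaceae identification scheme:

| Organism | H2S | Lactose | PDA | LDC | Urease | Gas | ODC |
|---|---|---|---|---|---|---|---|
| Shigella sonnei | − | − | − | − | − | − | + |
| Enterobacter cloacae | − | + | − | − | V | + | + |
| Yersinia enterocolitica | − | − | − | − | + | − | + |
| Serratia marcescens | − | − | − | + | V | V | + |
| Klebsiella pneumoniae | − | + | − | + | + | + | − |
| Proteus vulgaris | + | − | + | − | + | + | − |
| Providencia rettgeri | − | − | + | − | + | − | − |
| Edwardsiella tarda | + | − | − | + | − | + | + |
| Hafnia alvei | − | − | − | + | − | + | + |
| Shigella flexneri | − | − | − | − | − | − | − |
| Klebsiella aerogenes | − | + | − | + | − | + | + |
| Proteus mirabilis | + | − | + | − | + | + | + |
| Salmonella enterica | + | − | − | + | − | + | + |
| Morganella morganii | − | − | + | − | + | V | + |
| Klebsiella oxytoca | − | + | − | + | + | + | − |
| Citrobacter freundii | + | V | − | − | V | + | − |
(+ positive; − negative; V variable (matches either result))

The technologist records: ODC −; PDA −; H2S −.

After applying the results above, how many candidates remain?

ODC −: excludes 10 organisms — 6 left.
H2S −: excludes Proteus vulgaris, Citrobacter freundii — 4 left.
PDA −: excludes Providencia rettgeri — 3 left.
Still consistent: Klebsiella oxytoca, Klebsiella pneumoniae, Shigella flexneri.

3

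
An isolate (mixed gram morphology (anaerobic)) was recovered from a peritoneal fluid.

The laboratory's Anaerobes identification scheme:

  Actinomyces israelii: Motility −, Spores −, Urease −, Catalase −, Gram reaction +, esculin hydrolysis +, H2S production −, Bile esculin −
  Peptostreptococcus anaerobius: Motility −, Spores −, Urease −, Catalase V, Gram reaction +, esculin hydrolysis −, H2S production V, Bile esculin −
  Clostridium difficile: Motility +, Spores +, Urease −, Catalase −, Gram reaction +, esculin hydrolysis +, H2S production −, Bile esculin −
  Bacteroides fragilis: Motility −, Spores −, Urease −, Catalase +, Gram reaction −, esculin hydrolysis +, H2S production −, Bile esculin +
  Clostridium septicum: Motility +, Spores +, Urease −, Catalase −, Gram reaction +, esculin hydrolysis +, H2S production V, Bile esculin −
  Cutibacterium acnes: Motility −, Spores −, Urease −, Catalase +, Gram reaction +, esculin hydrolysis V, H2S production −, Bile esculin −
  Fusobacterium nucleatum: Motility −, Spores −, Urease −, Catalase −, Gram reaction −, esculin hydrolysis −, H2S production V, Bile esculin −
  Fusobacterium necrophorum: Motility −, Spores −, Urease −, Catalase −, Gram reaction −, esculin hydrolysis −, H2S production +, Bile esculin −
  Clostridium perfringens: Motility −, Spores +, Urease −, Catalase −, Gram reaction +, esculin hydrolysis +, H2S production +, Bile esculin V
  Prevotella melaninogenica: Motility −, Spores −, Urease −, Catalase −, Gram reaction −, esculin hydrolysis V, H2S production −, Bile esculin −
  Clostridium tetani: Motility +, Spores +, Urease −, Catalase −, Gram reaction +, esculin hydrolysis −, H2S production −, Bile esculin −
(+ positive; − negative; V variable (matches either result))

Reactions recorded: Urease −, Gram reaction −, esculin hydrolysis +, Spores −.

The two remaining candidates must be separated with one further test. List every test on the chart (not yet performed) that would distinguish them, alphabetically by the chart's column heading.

Spores −: excludes Clostridium difficile, Clostridium septicum, Clostridium perfringens, Clostridium tetani — 7 left.
Urease −: all 7 remaining candidates are consistent.
Gram reaction −: excludes Actinomyces israelii, Peptostreptococcus anaerobius, Cutibacterium acnes — 4 left.
esculin hydrolysis +: excludes Fusobacterium nucleatum, Fusobacterium necrophorum — 2 left.
Two candidates remain: Bacteroides fragilis and Prevotella melaninogenica.
  Motility: − vs − — same for both, does not separate.
  Catalase: Bacteroides fragilis +, Prevotella melaninogenica − — discriminates.
  H2S production: − vs − — same for both, does not separate.
  Bile esculin: Bacteroides fragilis +, Prevotella melaninogenica − — discriminates.

Bile esculin, Catalase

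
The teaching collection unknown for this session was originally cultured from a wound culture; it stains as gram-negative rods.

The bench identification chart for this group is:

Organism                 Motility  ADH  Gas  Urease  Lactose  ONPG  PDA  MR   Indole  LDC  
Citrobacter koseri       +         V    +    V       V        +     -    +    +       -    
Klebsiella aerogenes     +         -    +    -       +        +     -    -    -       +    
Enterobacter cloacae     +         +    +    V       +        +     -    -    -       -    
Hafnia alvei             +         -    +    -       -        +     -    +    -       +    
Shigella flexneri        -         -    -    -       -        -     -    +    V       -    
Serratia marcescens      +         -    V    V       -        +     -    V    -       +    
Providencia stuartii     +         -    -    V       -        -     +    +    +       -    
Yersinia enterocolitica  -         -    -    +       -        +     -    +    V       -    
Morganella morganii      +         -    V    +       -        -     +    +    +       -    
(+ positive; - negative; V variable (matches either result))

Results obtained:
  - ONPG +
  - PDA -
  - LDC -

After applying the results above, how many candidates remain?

3

ONPG +: excludes Shigella flexneri, Providencia stuartii, Morganella morganii — 6 left.
PDA -: all 6 remaining candidates are consistent.
LDC -: excludes Klebsiella aerogenes, Hafnia alvei, Serratia marcescens — 3 left.
Still consistent: Citrobacter koseri, Enterobacter cloacae, Yersinia enterocolitica.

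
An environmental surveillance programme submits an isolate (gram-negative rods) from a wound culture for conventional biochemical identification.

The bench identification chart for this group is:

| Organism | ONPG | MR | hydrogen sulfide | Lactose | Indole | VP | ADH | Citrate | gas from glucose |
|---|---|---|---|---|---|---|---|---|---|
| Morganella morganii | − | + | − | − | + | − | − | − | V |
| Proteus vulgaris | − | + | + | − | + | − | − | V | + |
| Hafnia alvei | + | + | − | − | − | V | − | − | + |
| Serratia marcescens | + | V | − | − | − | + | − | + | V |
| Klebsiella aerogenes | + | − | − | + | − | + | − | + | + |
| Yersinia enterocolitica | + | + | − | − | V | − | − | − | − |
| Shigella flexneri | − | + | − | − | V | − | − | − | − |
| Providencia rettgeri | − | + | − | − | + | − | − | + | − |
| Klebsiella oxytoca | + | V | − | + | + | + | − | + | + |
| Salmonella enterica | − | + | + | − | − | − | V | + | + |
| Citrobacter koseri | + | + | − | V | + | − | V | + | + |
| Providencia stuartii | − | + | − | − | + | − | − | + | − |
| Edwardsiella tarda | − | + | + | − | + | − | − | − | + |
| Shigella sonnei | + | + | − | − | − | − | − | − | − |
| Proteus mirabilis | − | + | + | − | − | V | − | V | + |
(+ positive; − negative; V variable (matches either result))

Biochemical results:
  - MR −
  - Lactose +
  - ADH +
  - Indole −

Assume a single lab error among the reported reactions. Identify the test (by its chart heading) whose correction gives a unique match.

As reported, no row in the chart matches all 4 reactions.
Reversing Lactose → still no organism matches.
Reversing MR → still no organism matches.
Reversing ADH (to −) → unique match: Klebsiella aerogenes.
Reversing Indole → still no organism matches.

ADH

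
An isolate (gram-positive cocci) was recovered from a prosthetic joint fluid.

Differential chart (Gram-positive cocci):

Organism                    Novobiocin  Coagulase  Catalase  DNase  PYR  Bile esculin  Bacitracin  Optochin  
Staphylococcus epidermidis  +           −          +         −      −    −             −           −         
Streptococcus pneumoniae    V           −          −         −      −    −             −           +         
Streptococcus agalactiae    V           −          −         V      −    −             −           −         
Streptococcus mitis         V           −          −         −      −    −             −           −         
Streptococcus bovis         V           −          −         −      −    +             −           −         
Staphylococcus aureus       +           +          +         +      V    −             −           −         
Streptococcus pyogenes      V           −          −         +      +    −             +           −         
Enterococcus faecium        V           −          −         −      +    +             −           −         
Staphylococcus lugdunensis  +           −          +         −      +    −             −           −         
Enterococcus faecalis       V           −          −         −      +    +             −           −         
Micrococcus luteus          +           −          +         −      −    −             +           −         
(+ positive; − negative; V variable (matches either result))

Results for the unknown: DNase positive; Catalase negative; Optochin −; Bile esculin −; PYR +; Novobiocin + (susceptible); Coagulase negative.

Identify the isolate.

Streptococcus pyogenes

Bile esculin −: excludes Streptococcus bovis, Enterococcus faecium, Enterococcus faecalis — 8 left.
Coagulase −: excludes Staphylococcus aureus — 7 left.
PYR +: excludes 5 organisms — 2 left.
Catalase −: excludes Staphylococcus lugdunensis — 1 left.
DNase +: the one remaining candidate is consistent.
Optochin −: the one remaining candidate is consistent.
Novobiocin +: the one remaining candidate is consistent.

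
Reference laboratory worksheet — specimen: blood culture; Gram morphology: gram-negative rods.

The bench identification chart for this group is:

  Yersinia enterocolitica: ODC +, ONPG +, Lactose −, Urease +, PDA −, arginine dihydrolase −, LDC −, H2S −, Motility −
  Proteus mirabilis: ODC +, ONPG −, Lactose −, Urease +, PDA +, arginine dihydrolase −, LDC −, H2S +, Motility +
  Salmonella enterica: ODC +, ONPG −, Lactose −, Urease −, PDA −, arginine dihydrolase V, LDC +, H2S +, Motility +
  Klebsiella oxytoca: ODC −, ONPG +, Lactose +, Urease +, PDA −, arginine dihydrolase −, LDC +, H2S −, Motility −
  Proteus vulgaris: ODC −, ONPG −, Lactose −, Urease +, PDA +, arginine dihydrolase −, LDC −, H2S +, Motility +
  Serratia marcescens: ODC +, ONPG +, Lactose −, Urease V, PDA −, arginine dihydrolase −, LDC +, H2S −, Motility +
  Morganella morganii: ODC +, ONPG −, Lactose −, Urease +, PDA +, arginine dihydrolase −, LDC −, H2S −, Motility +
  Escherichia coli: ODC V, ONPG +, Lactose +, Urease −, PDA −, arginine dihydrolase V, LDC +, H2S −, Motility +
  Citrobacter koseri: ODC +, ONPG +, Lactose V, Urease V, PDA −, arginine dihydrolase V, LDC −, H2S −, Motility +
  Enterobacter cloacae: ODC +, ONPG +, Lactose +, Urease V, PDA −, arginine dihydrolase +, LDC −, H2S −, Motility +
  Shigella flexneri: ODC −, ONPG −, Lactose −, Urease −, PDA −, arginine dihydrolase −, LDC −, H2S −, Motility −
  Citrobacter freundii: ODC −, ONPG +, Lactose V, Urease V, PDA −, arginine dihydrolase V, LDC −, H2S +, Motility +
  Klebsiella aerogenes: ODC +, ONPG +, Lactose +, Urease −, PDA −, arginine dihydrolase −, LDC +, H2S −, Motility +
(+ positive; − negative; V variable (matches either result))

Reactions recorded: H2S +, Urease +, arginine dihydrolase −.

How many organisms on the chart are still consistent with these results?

3

H2S +: excludes 9 organisms — 4 left.
Urease +: excludes Salmonella enterica — 3 left.
arginine dihydrolase −: all 3 remaining candidates are consistent.
Still consistent: Citrobacter freundii, Proteus mirabilis, Proteus vulgaris.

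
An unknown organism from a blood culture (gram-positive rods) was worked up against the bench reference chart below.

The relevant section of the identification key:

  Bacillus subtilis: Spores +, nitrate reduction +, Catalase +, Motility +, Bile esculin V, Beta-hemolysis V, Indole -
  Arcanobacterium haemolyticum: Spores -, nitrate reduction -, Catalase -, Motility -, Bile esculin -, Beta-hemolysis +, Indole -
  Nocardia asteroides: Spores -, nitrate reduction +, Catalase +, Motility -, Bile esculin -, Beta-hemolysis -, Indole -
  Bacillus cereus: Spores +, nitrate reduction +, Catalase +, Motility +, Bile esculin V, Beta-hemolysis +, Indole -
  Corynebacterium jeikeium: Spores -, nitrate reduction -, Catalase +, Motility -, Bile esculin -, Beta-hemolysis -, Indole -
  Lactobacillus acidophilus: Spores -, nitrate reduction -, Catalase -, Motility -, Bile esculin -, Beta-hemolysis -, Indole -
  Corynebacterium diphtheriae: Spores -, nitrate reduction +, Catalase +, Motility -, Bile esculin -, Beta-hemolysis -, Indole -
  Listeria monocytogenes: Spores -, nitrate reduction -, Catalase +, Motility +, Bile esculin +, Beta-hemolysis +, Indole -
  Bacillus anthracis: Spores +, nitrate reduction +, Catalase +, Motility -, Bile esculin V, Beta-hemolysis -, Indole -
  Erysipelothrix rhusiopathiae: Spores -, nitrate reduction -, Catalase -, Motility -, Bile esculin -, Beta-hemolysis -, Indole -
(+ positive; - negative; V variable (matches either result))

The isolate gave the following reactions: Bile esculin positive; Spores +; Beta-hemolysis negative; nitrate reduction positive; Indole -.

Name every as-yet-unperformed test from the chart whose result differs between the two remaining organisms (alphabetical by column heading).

Bile esculin +: excludes 6 organisms — 4 left.
Spores +: excludes Listeria monocytogenes — 3 left.
Indole -: all 3 remaining candidates are consistent.
nitrate reduction +: all 3 remaining candidates are consistent.
Beta-hemolysis -: excludes Bacillus cereus — 2 left.
Two candidates remain: Bacillus anthracis and Bacillus subtilis.
  Catalase: + vs + — same for both, does not separate.
  Motility: Bacillus anthracis -, Bacillus subtilis + — discriminates.

Motility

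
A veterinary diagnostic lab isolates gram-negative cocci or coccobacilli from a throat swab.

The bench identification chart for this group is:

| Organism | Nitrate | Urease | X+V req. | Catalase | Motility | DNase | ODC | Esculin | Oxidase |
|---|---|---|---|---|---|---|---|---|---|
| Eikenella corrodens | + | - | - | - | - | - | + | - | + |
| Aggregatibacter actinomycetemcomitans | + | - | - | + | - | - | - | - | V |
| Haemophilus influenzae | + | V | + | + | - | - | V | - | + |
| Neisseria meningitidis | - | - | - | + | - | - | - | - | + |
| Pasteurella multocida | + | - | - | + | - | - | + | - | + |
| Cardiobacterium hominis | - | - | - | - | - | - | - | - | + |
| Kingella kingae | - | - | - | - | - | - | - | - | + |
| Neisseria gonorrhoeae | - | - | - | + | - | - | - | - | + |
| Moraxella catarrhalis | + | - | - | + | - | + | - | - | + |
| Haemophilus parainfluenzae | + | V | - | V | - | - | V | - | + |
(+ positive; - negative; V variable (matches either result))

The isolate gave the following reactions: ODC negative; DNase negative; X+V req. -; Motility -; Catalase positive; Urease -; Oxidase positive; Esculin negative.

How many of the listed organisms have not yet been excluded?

4

ODC -: excludes Eikenella corrodens, Pasteurella multocida — 8 left.
Oxidase +: all 8 remaining candidates are consistent.
Urease -: all 8 remaining candidates are consistent.
Catalase +: excludes Cardiobacterium hominis, Kingella kingae — 6 left.
Esculin -: all 6 remaining candidates are consistent.
Motility -: all 6 remaining candidates are consistent.
X+V req. -: excludes Haemophilus influenzae — 5 left.
DNase -: excludes Moraxella catarrhalis — 4 left.
Still consistent: Aggregatibacter actinomycetemcomitans, Haemophilus parainfluenzae, Neisseria gonorrhoeae, Neisseria meningitidis.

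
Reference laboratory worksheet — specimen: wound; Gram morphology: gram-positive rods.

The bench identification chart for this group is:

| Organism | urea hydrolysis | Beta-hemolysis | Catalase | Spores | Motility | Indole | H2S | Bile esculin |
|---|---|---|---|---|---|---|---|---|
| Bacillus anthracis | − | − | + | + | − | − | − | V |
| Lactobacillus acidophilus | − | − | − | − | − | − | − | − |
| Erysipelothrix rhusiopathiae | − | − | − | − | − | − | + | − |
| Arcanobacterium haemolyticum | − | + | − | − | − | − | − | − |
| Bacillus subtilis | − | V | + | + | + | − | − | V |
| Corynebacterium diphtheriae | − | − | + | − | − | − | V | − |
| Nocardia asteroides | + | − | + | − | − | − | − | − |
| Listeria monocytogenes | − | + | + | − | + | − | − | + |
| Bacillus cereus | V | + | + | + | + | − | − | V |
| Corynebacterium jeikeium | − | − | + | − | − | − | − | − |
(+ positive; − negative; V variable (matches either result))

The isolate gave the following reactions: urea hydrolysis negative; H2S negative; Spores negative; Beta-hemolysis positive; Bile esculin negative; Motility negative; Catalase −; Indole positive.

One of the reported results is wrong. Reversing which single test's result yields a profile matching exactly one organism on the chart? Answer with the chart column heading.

Indole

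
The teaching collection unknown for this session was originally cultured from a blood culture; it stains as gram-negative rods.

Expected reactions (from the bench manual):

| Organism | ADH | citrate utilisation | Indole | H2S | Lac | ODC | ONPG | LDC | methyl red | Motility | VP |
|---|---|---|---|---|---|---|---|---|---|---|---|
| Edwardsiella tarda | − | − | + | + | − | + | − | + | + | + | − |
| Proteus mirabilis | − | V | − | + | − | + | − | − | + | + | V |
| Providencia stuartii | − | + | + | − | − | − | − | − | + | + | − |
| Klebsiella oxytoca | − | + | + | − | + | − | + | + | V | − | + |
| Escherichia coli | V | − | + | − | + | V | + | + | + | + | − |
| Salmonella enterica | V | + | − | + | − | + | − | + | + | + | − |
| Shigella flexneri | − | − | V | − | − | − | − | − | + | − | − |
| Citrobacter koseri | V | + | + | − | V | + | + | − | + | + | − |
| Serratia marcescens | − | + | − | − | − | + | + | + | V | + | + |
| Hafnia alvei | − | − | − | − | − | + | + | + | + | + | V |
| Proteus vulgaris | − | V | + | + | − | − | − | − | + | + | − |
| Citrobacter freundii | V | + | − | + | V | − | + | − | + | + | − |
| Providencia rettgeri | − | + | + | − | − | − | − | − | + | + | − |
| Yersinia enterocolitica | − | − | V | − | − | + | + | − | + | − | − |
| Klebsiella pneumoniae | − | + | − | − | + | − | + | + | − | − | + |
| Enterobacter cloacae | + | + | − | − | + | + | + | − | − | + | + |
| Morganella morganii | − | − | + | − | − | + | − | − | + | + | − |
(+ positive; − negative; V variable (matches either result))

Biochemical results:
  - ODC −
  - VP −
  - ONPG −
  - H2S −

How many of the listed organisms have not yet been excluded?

3

H2S −: excludes 5 organisms — 12 left.
VP −: excludes Klebsiella oxytoca, Serratia marcescens, Klebsiella pneumoniae, Enterobacter cloacae — 8 left.
ONPG −: excludes Escherichia coli, Citrobacter koseri, Hafnia alvei, Yersinia enterocolitica — 4 left.
ODC −: excludes Morganella morganii — 3 left.
Still consistent: Providencia rettgeri, Providencia stuartii, Shigella flexneri.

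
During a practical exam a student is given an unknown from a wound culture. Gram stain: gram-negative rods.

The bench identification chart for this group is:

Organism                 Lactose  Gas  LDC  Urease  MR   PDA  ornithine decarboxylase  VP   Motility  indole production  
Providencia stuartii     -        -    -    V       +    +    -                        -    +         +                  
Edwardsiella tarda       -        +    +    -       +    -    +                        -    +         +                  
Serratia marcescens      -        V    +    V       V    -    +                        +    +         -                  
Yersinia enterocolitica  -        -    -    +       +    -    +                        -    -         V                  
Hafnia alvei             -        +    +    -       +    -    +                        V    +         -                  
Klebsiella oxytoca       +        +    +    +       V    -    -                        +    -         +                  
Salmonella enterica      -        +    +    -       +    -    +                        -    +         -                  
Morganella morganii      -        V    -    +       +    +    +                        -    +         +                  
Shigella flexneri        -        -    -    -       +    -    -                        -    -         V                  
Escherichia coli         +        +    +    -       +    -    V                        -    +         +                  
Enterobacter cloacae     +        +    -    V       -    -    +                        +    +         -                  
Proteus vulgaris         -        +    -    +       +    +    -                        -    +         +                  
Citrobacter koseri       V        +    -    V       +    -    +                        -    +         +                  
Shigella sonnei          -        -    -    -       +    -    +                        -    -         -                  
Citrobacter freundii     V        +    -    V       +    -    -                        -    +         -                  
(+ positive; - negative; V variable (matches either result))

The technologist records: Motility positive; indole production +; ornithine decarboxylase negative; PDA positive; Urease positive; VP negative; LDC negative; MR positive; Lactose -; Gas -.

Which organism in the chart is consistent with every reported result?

Providencia stuartii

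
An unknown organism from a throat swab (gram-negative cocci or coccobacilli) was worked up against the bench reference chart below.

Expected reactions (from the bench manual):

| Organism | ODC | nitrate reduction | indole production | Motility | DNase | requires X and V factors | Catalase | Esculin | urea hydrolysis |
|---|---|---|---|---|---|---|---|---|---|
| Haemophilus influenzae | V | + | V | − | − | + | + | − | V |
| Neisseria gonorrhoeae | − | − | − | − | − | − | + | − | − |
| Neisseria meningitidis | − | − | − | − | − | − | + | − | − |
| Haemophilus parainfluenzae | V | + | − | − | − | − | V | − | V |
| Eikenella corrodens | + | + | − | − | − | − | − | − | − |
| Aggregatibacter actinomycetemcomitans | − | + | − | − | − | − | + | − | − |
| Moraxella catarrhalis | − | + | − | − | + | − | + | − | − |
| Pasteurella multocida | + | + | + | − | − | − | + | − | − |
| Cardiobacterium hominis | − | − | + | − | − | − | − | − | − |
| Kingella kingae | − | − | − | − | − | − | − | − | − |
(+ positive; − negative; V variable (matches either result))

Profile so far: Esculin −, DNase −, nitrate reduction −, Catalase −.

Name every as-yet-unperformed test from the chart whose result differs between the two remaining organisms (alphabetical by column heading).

indole production

nitrate reduction −: excludes 6 organisms — 4 left.
Esculin −: all 4 remaining candidates are consistent.
DNase −: all 4 remaining candidates are consistent.
Catalase −: excludes Neisseria gonorrhoeae, Neisseria meningitidis — 2 left.
Two candidates remain: Cardiobacterium hominis and Kingella kingae.
  ODC: − vs − — same for both, does not separate.
  indole production: Cardiobacterium hominis +, Kingella kingae − — discriminates.
  Motility: − vs − — same for both, does not separate.
  requires X and V factors: − vs − — same for both, does not separate.
  urea hydrolysis: − vs − — same for both, does not separate.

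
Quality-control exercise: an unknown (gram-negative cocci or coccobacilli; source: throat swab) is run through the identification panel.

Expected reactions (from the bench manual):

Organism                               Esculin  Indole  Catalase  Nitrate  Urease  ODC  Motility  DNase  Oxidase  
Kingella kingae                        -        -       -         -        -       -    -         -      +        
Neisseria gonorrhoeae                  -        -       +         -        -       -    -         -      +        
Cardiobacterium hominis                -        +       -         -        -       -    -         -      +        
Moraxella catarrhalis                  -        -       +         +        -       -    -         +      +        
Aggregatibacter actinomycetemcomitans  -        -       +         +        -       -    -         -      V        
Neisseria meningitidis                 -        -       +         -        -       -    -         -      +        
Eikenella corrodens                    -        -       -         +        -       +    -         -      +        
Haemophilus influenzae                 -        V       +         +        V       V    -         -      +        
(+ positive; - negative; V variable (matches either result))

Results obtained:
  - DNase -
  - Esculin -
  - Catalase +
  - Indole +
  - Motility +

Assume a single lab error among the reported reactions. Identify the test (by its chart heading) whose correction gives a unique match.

As reported, no row in the chart matches all 5 reactions.
Reversing Catalase → still no organism matches.
Reversing Esculin → still no organism matches.
Reversing Indole → still no organism matches.
Reversing DNase → still no organism matches.
Reversing Motility (to -) → unique match: Haemophilus influenzae.

Motility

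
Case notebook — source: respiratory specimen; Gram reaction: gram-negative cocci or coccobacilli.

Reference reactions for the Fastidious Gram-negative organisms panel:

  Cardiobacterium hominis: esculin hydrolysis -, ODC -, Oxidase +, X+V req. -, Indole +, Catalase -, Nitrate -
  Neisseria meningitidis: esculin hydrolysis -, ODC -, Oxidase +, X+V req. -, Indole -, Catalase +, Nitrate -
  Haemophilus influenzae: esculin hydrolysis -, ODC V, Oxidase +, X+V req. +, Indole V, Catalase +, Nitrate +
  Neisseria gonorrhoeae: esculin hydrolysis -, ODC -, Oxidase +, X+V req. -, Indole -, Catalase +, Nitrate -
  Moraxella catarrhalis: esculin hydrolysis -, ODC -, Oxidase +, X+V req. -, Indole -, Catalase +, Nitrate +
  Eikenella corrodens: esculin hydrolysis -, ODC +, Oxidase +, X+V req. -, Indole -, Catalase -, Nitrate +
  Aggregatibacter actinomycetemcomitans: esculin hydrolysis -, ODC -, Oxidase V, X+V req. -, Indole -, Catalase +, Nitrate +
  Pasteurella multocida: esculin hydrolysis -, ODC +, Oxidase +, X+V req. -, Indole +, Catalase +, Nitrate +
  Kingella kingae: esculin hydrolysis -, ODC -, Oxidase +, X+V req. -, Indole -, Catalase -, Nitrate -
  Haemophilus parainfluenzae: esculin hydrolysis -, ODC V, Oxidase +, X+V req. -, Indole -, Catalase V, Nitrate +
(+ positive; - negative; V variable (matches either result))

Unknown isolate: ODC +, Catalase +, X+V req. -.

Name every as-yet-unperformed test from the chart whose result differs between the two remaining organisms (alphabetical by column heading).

Catalase +: excludes Cardiobacterium hominis, Eikenella corrodens, Kingella kingae — 7 left.
X+V req. -: excludes Haemophilus influenzae — 6 left.
ODC +: excludes Neisseria meningitidis, Neisseria gonorrhoeae, Moraxella catarrhalis, Aggregatibacter actinomycetemcomitans — 2 left.
Two candidates remain: Haemophilus parainfluenzae and Pasteurella multocida.
  esculin hydrolysis: - vs - — same for both, does not separate.
  Oxidase: + vs + — same for both, does not separate.
  Indole: Haemophilus parainfluenzae -, Pasteurella multocida + — discriminates.
  Nitrate: + vs + — same for both, does not separate.

Indole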